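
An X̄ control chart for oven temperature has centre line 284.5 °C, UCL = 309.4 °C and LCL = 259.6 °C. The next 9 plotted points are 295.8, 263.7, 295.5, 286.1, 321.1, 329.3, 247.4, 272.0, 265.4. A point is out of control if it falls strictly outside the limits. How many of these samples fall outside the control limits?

3

Compare each point to [259.6, 309.4]: sample 5 = 321.1 > UCL; sample 6 = 329.3 > UCL; sample 7 = 247.4 < LCL.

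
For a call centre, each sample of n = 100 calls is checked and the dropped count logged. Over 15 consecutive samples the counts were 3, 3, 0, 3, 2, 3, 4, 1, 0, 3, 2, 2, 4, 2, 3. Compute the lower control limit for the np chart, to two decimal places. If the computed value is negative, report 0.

0.00

p̄ = Σdᵢ / (k·n) = 35 / (15 × 100) = 0.02333
LCL = np̄ − 3·√(np̄(1−p̄)) = 2.3333 − 3 × 1.5096 = -2.1955 → 0 (negative, so LCL = 0)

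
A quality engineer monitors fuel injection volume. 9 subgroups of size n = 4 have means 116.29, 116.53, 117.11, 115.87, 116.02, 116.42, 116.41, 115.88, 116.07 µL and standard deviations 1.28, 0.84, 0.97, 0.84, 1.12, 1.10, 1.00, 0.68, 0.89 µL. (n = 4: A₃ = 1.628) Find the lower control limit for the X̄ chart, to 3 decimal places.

X̄̄ = (116.29 + 116.53 + 117.11 + 115.87 + 116.02 + 116.42 + 116.41 + 115.88 + 116.07) / 9 = 116.2889
s̄ = (1.28 + 0.84 + 0.97 + 0.84 + 1.12 + 1.10 + 1.00 + 0.68 + 0.89) / 9 = 0.9689
LCL = X̄̄ − A₃·s̄ = 116.2889 − 1.628 × 0.9689 = 114.7115

114.712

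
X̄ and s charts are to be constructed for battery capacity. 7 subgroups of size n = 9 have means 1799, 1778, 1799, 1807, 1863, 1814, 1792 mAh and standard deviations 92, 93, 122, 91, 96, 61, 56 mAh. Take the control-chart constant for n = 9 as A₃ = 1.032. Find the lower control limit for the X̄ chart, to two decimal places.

X̄̄ = (1799 + 1778 + 1799 + 1807 + 1863 + 1814 + 1792) / 7 = 1807.4286
s̄ = (92 + 93 + 122 + 91 + 96 + 61 + 56) / 7 = 87.2857
LCL = X̄̄ − A₃·s̄ = 1807.4286 − 1.032 × 87.2857 = 1717.3497

1717.35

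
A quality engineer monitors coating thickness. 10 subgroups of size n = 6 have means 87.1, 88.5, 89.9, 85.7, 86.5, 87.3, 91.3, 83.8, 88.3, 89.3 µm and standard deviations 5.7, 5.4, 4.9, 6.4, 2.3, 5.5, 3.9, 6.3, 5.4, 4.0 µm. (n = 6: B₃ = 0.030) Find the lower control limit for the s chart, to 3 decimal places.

s̄ = (5.7 + 5.4 + 4.9 + 6.4 + 2.3 + 5.5 + 3.9 + 6.3 + 5.4 + 4.0) / 10 = 4.9800
LCL_s = B₃·s̄ = 0.030 × 4.9800 = 0.1494

0.149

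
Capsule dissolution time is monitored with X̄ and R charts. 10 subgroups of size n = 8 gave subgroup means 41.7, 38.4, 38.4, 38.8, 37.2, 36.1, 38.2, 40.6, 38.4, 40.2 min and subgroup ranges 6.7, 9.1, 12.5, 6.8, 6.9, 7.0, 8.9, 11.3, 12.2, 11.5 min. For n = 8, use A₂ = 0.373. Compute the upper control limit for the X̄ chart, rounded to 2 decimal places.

42.27

X̄̄ = (41.7 + 38.4 + 38.4 + 38.8 + 37.2 + 36.1 + 38.2 + 40.6 + 38.4 + 40.2) / 10 = 388.0000 / 10 = 38.8000
R̄ = (6.7 + 9.1 + 12.5 + 6.8 + 6.9 + 7.0 + 8.9 + 11.3 + 12.2 + 11.5) / 10 = 92.9000 / 10 = 9.2900
UCL = X̄̄ + A₂·R̄ = 38.8000 + 0.373 × 9.2900 = 42.2652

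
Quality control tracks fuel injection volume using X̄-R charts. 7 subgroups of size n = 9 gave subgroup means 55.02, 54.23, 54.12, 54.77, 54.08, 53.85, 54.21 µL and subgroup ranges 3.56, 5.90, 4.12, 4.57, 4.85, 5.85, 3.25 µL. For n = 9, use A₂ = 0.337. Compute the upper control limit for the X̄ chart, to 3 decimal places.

X̄̄ = (55.02 + 54.23 + 54.12 + 54.77 + 54.08 + 53.85 + 54.21) / 7 = 380.2800 / 7 = 54.3257
R̄ = (3.56 + 5.90 + 4.12 + 4.57 + 4.85 + 5.85 + 3.25) / 7 = 32.1000 / 7 = 4.5857
UCL = X̄̄ + A₂·R̄ = 54.3257 + 0.337 × 4.5857 = 55.8711

55.871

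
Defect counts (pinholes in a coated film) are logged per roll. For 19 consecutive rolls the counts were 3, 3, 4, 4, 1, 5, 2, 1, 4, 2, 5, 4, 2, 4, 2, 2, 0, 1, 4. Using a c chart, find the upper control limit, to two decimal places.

7.80

c̄ = (3 + 3 + 4 + 4 + 1 + 5 + 2 + 1 + 4 + 2 + 5 + 4 + 2 + 4 + 2 + 2 + 0 + 1 + 4) / 19 = 53 / 19 = 2.7895
UCL = c̄ + 3√c̄ = 2.7895 + 3 × √2.7895 = 2.7895 + 3 × 1.6702 = 7.8000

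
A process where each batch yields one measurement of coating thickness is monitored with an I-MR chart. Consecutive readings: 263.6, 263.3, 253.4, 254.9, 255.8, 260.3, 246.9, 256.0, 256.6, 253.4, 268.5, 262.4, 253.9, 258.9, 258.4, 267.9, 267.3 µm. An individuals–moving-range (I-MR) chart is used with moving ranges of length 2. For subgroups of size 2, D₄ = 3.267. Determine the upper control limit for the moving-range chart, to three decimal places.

18.111

Moving ranges: 0.3, 9.9, 1.5, 0.9, 4.5, 13.4, 9.1, 0.6, 3.2, 15.1, 6.1, 8.5, 5.0, 0.5, 9.5, 0.6; M̄R̄ = 88.7000 / 16 = 5.5438
UCL_MR = D₄·M̄R̄ = 3.267 × 5.5438 = 18.1114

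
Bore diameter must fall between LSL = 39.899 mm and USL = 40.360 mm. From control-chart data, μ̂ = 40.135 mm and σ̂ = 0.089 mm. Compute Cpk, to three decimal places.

Cpu = (USL − μ̂) / (3σ̂) = (40.360 − 40.135) / (3 × 0.089) = 0.8427; Cpl = (μ̂ − LSL) / (3σ̂) = (40.135 − 39.899) / (3 × 0.089) = 0.8839; Cpk = min(Cpu, Cpl) = 0.8427

0.843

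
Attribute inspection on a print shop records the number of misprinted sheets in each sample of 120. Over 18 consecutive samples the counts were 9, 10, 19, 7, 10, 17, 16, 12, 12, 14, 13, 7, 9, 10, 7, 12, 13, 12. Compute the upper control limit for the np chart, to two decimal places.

21.33

p̄ = Σdᵢ / (k·n) = 209 / (18 × 120) = 0.09676
UCL = np̄ + 3·√(np̄(1−p̄)) = 11.6111 + 3 × √(11.6111×0.90324) = 11.6111 + 3 × 3.2385 = 21.3265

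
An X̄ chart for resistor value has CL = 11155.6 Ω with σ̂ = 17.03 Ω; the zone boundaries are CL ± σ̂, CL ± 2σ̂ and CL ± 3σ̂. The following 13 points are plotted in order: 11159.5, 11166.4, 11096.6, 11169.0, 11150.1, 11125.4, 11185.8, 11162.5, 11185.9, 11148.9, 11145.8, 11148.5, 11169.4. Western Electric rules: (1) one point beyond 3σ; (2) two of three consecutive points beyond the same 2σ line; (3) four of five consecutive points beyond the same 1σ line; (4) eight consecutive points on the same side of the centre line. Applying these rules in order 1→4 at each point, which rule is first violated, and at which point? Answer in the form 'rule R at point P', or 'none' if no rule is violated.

rule 1 at point 3

Zone of each point (C = within 1σ̂, B = 1σ̂–2σ̂, A = 2σ̂–3σ̂, * = beyond 3σ̂; sign = side of CL): 1:+C, 2:+C, 3:-*, 4:+C, 5:-C, 6:-B, 7:+B, 8:+C, 9:+B, 10:-C, 11:-C, 12:-C, 13:+C
Rule 1 (one point beyond the 3σ limits) is satisfied at point 3.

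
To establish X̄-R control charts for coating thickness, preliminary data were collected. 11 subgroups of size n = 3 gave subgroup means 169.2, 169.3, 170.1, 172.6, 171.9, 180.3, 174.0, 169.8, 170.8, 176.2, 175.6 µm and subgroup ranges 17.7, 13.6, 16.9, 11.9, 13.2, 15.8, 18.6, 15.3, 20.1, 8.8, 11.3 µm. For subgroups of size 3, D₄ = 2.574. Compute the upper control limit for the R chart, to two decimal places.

R̄ = (17.7 + 13.6 + 16.9 + 11.9 + 13.2 + 15.8 + 18.6 + 15.3 + 20.1 + 8.8 + 11.3) / 11 = 163.2000 / 11 = 14.8364
UCL_R = D₄·R̄ = 2.574 × 14.8364 = 38.1888

38.19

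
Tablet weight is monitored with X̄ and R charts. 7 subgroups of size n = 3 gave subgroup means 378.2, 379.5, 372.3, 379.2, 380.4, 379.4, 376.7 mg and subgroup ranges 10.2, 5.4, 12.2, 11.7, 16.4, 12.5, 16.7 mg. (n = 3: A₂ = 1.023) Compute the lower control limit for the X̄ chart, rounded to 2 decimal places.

365.52

X̄̄ = (378.2 + 379.5 + 372.3 + 379.2 + 380.4 + 379.4 + 376.7) / 7 = 2645.7000 / 7 = 377.9571
R̄ = (10.2 + 5.4 + 12.2 + 11.7 + 16.4 + 12.5 + 16.7) / 7 = 85.1000 / 7 = 12.1571
LCL = X̄̄ − A₂·R̄ = 377.9571 − 1.023 × 12.1571 = 365.5204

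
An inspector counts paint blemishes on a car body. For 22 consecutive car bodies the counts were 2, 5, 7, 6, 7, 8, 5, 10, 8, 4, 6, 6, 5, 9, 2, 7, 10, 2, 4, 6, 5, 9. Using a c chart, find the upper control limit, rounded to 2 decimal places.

c̄ = (2 + 5 + 7 + 6 + 7 + 8 + 5 + 10 + 8 + 4 + 6 + 6 + 5 + 9 + 2 + 7 + 10 + 2 + 4 + 6 + 5 + 9) / 22 = 133 / 22 = 6.0455
UCL = c̄ + 3√c̄ = 6.0455 + 3 × √6.0455 = 6.0455 + 3 × 2.4588 = 13.4217

13.42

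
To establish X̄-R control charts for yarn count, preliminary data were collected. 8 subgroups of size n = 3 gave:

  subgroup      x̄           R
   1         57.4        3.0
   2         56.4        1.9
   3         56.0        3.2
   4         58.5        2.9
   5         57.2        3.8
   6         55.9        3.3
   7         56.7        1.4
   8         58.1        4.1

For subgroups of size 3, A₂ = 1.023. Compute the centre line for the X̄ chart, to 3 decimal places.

57.025

X̄̄ = (57.4 + 56.4 + 56.0 + 58.5 + 57.2 + 55.9 + 56.7 + 58.1) / 8 = 456.2000 / 8 = 57.0250
CL = X̄̄ = 57.0250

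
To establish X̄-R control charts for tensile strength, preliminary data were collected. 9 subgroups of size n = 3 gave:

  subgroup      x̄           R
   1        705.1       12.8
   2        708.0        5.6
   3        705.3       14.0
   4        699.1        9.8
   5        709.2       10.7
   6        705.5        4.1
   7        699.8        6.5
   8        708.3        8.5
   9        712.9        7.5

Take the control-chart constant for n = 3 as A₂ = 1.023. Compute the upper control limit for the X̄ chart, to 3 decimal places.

X̄̄ = (705.1 + 708.0 + 705.3 + 699.1 + 709.2 + 705.5 + 699.8 + 708.3 + 712.9) / 9 = 6353.2000 / 9 = 705.9111
R̄ = (12.8 + 5.6 + 14.0 + 9.8 + 10.7 + 4.1 + 6.5 + 8.5 + 7.5) / 9 = 79.5000 / 9 = 8.8333
UCL = X̄̄ + A₂·R̄ = 705.9111 + 1.023 × 8.8333 = 714.9476

714.948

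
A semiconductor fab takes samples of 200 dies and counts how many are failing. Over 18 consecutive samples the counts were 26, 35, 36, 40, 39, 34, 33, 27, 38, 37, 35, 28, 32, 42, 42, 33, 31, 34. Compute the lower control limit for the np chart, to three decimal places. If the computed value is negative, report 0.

p̄ = Σdᵢ / (k·n) = 622 / (18 × 200) = 0.17278
LCL = np̄ − 3·√(np̄(1−p̄)) = 34.5556 − 3 × 5.3465 = 18.5160

18.516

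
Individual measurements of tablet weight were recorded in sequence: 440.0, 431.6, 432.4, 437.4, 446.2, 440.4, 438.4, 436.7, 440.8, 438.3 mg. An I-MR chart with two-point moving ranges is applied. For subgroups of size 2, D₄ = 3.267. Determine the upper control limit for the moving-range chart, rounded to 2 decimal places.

Moving ranges: 8.4, 0.8, 5.0, 8.8, 5.8, 2.0, 1.7, 4.1, 2.5; M̄R̄ = 39.1000 / 9 = 4.3444
UCL_MR = D₄·M̄R̄ = 3.267 × 4.3444 = 14.1933

14.19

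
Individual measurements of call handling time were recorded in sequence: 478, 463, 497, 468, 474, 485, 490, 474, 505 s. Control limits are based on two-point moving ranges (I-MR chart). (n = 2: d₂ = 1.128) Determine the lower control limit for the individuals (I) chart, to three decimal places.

X̄ = (478 + 463 + 497 + 468 + 474 + 485 + 490 + 474 + 505) / 9 = 481.5556
Moving ranges: 15, 34, 29, 6, 11, 5, 16, 31; M̄R̄ = 147.0000 / 8 = 18.3750
LCL = X̄ − 3·M̄R̄/d₂ = 481.5556 − 3 × 18.3750 / 1.128 = 432.6859

432.686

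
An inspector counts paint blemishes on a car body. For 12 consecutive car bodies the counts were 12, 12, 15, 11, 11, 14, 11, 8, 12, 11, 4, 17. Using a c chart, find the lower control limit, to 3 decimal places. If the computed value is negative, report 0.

1.327

c̄ = (12 + 12 + 15 + 11 + 11 + 14 + 11 + 8 + 12 + 11 + 4 + 17) / 12 = 138 / 12 = 11.5000
LCL = c̄ − 3√c̄ = 11.5000 − 3 × 3.3912 = 1.3265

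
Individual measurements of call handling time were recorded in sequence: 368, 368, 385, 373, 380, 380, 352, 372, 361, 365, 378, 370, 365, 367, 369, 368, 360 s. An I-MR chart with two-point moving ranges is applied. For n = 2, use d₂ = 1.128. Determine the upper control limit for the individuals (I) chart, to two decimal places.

X̄ = (368 + 368 + 385 + 373 + 380 + 380 + 352 + 372 + 361 + 365 + 378 + 370 + 365 + 367 + 369 + 368 + 360) / 17 = 369.4706
Moving ranges: 0, 17, 12, 7, 0, 28, 20, 11, 4, 13, 8, 5, 2, 2, 1, 8; M̄R̄ = 138.0000 / 16 = 8.6250
UCL = X̄ + 3·M̄R̄/d₂ = 369.4706 + 3 × 8.6250 / 1.128 = 392.4094

392.41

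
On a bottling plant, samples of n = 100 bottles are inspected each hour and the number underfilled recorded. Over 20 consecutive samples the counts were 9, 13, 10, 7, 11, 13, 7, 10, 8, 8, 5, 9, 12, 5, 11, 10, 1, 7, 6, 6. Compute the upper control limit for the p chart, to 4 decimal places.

0.1672

p̄ = Σdᵢ / (k·n) = 168 / (20 × 100) = 0.08400
UCL = p̄ + 3·√(p̄(1−p̄)/n) = 0.08400 + 3 × √(0.08400×0.91600/100) = 0.08400 + 3 × 0.02774 = 0.16722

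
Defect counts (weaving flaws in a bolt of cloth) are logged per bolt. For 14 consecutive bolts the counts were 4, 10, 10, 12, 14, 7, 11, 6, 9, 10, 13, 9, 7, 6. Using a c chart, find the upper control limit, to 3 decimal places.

18.214

c̄ = (4 + 10 + 10 + 12 + 14 + 7 + 11 + 6 + 9 + 10 + 13 + 9 + 7 + 6) / 14 = 128 / 14 = 9.1429
UCL = c̄ + 3√c̄ = 9.1429 + 3 × √9.1429 = 9.1429 + 3 × 3.0237 = 18.2140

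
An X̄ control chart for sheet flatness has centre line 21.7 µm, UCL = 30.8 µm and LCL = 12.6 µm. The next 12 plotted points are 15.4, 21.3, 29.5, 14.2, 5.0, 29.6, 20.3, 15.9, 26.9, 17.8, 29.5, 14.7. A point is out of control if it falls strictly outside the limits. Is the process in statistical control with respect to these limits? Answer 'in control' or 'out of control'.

out of control

Compare each point to [12.6, 30.8]: sample 5 = 5.0 < LCL.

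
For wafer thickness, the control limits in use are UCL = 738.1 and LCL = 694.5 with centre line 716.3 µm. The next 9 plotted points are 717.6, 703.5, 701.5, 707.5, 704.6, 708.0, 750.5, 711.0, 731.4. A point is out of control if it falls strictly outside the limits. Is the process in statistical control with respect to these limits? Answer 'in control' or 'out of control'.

Compare each point to [694.5, 738.1]: sample 7 = 750.5 > UCL.

out of control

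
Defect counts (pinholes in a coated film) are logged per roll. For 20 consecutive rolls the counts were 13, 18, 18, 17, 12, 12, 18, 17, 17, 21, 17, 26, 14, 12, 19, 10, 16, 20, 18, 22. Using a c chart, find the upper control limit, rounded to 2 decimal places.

29.16

c̄ = (13 + 18 + 18 + 17 + 12 + 12 + 18 + 17 + 17 + 21 + 17 + 26 + 14 + 12 + 19 + 10 + 16 + 20 + 18 + 22) / 20 = 337 / 20 = 16.8500
UCL = c̄ + 3√c̄ = 16.8500 + 3 × √16.8500 = 16.8500 + 3 × 4.1049 = 29.1646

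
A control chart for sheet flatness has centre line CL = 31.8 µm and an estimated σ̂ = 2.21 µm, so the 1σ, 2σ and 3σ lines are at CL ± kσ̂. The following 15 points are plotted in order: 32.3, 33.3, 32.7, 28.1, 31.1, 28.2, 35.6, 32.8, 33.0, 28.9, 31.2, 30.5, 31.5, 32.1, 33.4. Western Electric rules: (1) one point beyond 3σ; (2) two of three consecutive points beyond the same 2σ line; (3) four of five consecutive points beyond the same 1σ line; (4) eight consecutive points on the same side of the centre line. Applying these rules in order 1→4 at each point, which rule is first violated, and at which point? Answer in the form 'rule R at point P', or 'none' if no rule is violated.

none

Zone of each point (C = within 1σ̂, B = 1σ̂–2σ̂, A = 2σ̂–3σ̂, * = beyond 3σ̂; sign = side of CL): 1:+C, 2:+C, 3:+C, 4:-B, 5:-C, 6:-B, 7:+B, 8:+C, 9:+C, 10:-B, 11:-C, 12:-C, 13:-C, 14:+C, 15:+C
No rule fires across all 15 points.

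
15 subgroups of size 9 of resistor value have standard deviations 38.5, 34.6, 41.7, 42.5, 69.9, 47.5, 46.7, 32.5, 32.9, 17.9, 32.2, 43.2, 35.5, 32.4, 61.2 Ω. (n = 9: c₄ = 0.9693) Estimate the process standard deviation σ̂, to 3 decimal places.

s̄ = (38.5 + 34.6 + 41.7 + 42.5 + 69.9 + 47.5 + 46.7 + 32.5 + 32.9 + 17.9 + 32.2 + 43.2 + 35.5 + 32.4 + 61.2) / 15 = 40.6133
σ̂ = s̄ / c₄ = 40.6133 / 0.9693 = 41.8997

41.900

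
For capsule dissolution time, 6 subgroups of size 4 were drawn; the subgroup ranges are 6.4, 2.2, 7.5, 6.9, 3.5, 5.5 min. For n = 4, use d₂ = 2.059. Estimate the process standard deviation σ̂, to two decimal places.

2.59

R̄ = (6.4 + 2.2 + 7.5 + 6.9 + 3.5 + 5.5) / 6 = 5.3333
σ̂ = R̄ / d₂ = 5.3333 / 2.059 = 2.5903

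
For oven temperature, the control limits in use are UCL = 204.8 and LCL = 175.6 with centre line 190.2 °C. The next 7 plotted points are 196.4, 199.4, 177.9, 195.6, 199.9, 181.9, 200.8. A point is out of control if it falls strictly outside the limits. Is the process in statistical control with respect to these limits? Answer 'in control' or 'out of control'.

in control

All 7 points lie within [175.6, 204.8].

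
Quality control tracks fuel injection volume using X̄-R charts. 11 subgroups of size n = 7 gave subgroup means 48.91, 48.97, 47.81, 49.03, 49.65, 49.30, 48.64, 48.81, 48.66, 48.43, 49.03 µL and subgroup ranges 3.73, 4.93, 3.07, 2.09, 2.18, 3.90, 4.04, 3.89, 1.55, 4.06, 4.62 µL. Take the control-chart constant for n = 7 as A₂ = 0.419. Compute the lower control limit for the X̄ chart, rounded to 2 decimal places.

47.39

X̄̄ = (48.91 + 48.97 + 47.81 + 49.03 + 49.65 + 49.30 + 48.64 + 48.81 + 48.66 + 48.43 + 49.03) / 11 = 537.2400 / 11 = 48.8400
R̄ = (3.73 + 4.93 + 3.07 + 2.09 + 2.18 + 3.90 + 4.04 + 3.89 + 1.55 + 4.06 + 4.62) / 11 = 38.0600 / 11 = 3.4600
LCL = X̄̄ − A₂·R̄ = 48.8400 − 0.419 × 3.4600 = 47.3903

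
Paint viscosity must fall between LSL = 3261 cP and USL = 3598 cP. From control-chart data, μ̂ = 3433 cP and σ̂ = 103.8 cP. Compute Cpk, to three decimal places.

Cpu = (USL − μ̂) / (3σ̂) = (3598 − 3433) / (3 × 103.8) = 0.5299; Cpl = (μ̂ − LSL) / (3σ̂) = (3433 − 3261) / (3 × 103.8) = 0.5523; Cpk = min(Cpu, Cpl) = 0.5299

0.530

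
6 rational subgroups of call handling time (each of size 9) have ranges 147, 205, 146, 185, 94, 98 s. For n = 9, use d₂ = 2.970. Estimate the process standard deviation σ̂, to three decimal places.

49.102

R̄ = (147 + 205 + 146 + 185 + 94 + 98) / 6 = 145.8333
σ̂ = R̄ / d₂ = 145.8333 / 2.970 = 49.1021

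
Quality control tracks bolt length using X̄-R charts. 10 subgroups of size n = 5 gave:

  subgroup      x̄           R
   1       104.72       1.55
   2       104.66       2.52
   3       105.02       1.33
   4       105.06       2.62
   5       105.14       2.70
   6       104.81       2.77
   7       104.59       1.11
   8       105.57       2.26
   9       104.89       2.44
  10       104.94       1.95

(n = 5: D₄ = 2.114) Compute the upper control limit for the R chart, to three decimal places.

R̄ = (1.55 + 2.52 + 1.33 + 2.62 + 2.70 + 2.77 + 1.11 + 2.26 + 2.44 + 1.95) / 10 = 21.2500 / 10 = 2.1250
UCL_R = D₄·R̄ = 2.114 × 2.1250 = 4.4922

4.492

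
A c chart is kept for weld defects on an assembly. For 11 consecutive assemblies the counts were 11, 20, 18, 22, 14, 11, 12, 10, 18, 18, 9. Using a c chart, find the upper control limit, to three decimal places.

c̄ = (11 + 20 + 18 + 22 + 14 + 11 + 12 + 10 + 18 + 18 + 9) / 11 = 163 / 11 = 14.8182
UCL = c̄ + 3√c̄ = 14.8182 + 3 × √14.8182 = 14.8182 + 3 × 3.8494 = 26.3665

26.366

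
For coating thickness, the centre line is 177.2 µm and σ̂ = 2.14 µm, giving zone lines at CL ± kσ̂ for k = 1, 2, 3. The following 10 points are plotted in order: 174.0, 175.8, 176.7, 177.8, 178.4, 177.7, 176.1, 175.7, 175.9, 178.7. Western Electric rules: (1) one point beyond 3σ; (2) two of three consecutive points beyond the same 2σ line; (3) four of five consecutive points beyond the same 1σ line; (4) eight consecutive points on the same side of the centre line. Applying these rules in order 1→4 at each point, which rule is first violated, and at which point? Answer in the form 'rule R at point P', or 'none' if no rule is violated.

none

Zone of each point (C = within 1σ̂, B = 1σ̂–2σ̂, A = 2σ̂–3σ̂, * = beyond 3σ̂; sign = side of CL): 1:-B, 2:-C, 3:-C, 4:+C, 5:+C, 6:+C, 7:-C, 8:-C, 9:-C, 10:+C
No rule fires across all 10 points.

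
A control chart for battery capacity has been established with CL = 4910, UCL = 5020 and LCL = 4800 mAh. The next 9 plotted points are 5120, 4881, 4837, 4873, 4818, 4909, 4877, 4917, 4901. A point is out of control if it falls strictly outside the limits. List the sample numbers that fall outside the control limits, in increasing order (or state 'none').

Compare each point to [4800, 5020]: sample 1 = 5120 > UCL.

1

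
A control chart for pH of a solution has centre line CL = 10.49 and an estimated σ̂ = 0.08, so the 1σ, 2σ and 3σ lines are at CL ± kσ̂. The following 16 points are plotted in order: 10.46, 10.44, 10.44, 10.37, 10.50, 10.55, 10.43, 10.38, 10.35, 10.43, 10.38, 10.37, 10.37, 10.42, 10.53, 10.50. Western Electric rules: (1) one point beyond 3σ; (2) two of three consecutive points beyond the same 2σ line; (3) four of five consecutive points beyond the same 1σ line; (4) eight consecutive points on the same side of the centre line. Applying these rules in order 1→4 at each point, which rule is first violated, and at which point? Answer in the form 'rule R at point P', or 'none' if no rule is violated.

rule 3 at point 12

Zone of each point (C = within 1σ̂, B = 1σ̂–2σ̂, A = 2σ̂–3σ̂, * = beyond 3σ̂; sign = side of CL): 1:-C, 2:-C, 3:-C, 4:-B, 5:+C, 6:+C, 7:-C, 8:-B, 9:-B, 10:-C, 11:-B, 12:-B, 13:-B, 14:-C, 15:+C, 16:+C
Rule 3 (four of five consecutive points beyond the same 1σ limit) is satisfied at point 12.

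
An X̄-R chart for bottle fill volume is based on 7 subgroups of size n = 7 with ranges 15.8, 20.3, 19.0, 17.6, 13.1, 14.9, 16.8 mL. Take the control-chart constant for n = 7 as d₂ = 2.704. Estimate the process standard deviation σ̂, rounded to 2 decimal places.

6.21

R̄ = (15.8 + 20.3 + 19.0 + 17.6 + 13.1 + 14.9 + 16.8) / 7 = 16.7857
σ̂ = R̄ / d₂ = 16.7857 / 2.704 = 6.2077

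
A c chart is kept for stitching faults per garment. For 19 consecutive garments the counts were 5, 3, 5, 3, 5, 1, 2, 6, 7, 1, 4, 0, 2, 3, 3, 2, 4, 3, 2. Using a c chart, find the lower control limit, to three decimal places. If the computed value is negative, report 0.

c̄ = (5 + 3 + 5 + 3 + 5 + 1 + 2 + 6 + 7 + 1 + 4 + 0 + 2 + 3 + 3 + 2 + 4 + 3 + 2) / 19 = 61 / 19 = 3.2105
LCL = c̄ − 3√c̄ = 3.2105 − 3 × 1.7918 = -2.1649 → 0 (cannot be negative)

0.000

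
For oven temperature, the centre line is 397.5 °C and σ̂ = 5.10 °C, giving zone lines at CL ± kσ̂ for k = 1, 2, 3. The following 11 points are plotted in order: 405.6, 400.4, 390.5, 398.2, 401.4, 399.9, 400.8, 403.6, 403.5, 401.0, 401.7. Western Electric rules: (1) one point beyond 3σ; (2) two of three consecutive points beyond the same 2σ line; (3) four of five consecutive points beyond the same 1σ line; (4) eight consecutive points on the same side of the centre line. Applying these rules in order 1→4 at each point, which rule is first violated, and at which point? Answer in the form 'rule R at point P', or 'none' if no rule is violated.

rule 4 at point 11

Zone of each point (C = within 1σ̂, B = 1σ̂–2σ̂, A = 2σ̂–3σ̂, * = beyond 3σ̂; sign = side of CL): 1:+B, 2:+C, 3:-B, 4:+C, 5:+C, 6:+C, 7:+C, 8:+B, 9:+B, 10:+C, 11:+C
Rule 4 (eight consecutive points on the same side of the centre line) is satisfied at point 11.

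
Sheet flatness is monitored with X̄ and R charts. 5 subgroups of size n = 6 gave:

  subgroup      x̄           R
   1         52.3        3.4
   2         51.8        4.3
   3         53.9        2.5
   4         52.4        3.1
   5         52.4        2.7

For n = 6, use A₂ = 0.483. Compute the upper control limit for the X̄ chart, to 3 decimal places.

X̄̄ = (52.3 + 51.8 + 53.9 + 52.4 + 52.4) / 5 = 262.8000 / 5 = 52.5600
R̄ = (3.4 + 4.3 + 2.5 + 3.1 + 2.7) / 5 = 16.0000 / 5 = 3.2000
UCL = X̄̄ + A₂·R̄ = 52.5600 + 0.483 × 3.2000 = 54.1056

54.106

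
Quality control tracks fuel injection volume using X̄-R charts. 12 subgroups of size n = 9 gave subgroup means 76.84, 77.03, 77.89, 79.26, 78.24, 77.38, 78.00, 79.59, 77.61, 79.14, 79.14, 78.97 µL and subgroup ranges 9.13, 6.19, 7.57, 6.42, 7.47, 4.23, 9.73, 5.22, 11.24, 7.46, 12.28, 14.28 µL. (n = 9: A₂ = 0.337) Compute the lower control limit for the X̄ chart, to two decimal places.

X̄̄ = (76.84 + 77.03 + 77.89 + 79.26 + 78.24 + 77.38 + 78.00 + 79.59 + 77.61 + 79.14 + 79.14 + 78.97) / 12 = 939.0900 / 12 = 78.2575
R̄ = (9.13 + 6.19 + 7.57 + 6.42 + 7.47 + 4.23 + 9.73 + 5.22 + 11.24 + 7.46 + 12.28 + 14.28) / 12 = 101.2200 / 12 = 8.4350
LCL = X̄̄ − A₂·R̄ = 78.2575 − 0.337 × 8.4350 = 75.4149

75.41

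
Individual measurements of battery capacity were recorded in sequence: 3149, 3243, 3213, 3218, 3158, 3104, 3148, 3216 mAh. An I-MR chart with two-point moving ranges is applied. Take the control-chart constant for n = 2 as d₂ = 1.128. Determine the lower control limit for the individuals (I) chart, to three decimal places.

3046.247

X̄ = (3149 + 3243 + 3213 + 3218 + 3158 + 3104 + 3148 + 3216) / 8 = 3181.1250
Moving ranges: 94, 30, 5, 60, 54, 44, 68; M̄R̄ = 355.0000 / 7 = 50.7143
LCL = X̄ − 3·M̄R̄/d₂ = 3181.1250 − 3 × 50.7143 / 1.128 = 3046.2466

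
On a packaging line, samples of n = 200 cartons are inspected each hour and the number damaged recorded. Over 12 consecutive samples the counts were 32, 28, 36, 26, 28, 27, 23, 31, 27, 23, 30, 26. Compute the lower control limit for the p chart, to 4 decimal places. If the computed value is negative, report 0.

p̄ = Σdᵢ / (k·n) = 337 / (12 × 200) = 0.14042
LCL = p̄ − 3·√(p̄(1−p̄)/n) = 0.14042 − 3 × 0.02457 = 0.06672

0.0667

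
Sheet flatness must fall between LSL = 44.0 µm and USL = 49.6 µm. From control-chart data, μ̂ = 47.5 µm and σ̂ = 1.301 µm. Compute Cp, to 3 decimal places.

0.717

Cp = (USL − LSL) / (6σ̂) = (49.6 − 44.0) / (6 × 1.301) = 5.6000 / 7.8060 = 0.7174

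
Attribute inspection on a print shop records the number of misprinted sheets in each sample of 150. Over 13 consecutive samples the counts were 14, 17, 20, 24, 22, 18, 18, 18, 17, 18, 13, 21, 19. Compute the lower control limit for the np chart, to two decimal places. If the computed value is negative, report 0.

6.34

p̄ = Σdᵢ / (k·n) = 239 / (13 × 150) = 0.12256
LCL = np̄ − 3·√(np̄(1−p̄)) = 18.3846 − 3 × 4.0164 = 6.3355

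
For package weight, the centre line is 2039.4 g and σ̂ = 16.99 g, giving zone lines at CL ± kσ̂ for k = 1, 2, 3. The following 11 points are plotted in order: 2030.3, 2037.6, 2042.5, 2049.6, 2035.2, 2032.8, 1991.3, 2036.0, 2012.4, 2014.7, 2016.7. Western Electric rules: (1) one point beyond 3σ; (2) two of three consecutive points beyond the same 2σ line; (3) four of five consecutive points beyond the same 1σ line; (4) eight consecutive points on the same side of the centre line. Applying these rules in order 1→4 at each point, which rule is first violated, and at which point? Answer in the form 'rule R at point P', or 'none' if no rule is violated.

rule 3 at point 11

Zone of each point (C = within 1σ̂, B = 1σ̂–2σ̂, A = 2σ̂–3σ̂, * = beyond 3σ̂; sign = side of CL): 1:-C, 2:-C, 3:+C, 4:+C, 5:-C, 6:-C, 7:-A, 8:-C, 9:-B, 10:-B, 11:-B
Rule 3 (four of five consecutive points beyond the same 1σ limit) is satisfied at point 11.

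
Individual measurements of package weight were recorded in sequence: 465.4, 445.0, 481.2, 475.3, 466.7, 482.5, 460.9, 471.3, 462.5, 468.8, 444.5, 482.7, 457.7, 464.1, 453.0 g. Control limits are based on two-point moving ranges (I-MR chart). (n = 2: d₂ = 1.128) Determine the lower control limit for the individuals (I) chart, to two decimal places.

X̄ = (465.4 + 445.0 + 481.2 + 475.3 + 466.7 + 482.5 + 460.9 + 471.3 + 462.5 + 468.8 + 444.5 + 482.7 + 457.7 + 464.1 + 453.0) / 15 = 465.4400
Moving ranges: 20.4, 36.2, 5.9, 8.6, 15.8, 21.6, 10.4, 8.8, 6.3, 24.3, 38.2, 25.0, 6.4, 11.1; M̄R̄ = 239.0000 / 14 = 17.0714
LCL = X̄ − 3·M̄R̄/d₂ = 465.4400 − 3 × 17.0714 / 1.128 = 420.0373

420.04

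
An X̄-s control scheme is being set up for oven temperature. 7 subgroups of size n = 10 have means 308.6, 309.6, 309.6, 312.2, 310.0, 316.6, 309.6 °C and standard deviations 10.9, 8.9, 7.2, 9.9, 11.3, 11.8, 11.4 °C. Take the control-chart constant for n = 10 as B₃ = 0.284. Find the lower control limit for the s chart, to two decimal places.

s̄ = (10.9 + 8.9 + 7.2 + 9.9 + 11.3 + 11.8 + 11.4) / 7 = 10.2000
LCL_s = B₃·s̄ = 0.284 × 10.2000 = 2.8968

2.90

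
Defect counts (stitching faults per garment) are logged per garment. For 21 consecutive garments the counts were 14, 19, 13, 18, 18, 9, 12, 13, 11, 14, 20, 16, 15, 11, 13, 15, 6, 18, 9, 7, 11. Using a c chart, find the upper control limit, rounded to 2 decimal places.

24.42

c̄ = (14 + 19 + 13 + 18 + 18 + 9 + 12 + 13 + 11 + 14 + 20 + 16 + 15 + 11 + 13 + 15 + 6 + 18 + 9 + 7 + 11) / 21 = 282 / 21 = 13.4286
UCL = c̄ + 3√c̄ = 13.4286 + 3 × √13.4286 = 13.4286 + 3 × 3.6645 = 24.4221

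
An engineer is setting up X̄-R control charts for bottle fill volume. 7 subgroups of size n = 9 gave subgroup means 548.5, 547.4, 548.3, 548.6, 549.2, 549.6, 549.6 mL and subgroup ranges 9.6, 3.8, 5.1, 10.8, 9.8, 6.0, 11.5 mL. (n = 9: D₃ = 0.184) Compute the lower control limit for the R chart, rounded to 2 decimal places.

R̄ = (9.6 + 3.8 + 5.1 + 10.8 + 9.8 + 6.0 + 11.5) / 7 = 56.6000 / 7 = 8.0857
LCL_R = D₃·R̄ = 0.184 × 8.0857 = 1.4878

1.49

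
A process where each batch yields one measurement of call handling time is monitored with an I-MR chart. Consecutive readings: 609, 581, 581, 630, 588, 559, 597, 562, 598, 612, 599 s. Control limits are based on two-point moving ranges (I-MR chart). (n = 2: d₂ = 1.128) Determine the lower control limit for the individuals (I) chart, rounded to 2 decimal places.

X̄ = (609 + 581 + 581 + 630 + 588 + 559 + 597 + 562 + 598 + 612 + 599) / 11 = 592.3636
Moving ranges: 28, 0, 49, 42, 29, 38, 35, 36, 14, 13; M̄R̄ = 284.0000 / 10 = 28.4000
LCL = X̄ − 3·M̄R̄/d₂ = 592.3636 − 3 × 28.4000 / 1.128 = 516.8317

516.83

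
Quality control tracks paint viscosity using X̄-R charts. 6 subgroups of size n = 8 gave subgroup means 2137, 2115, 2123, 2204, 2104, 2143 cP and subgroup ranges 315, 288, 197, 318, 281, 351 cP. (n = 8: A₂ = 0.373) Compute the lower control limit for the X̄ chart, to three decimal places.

2028.875

X̄̄ = (2137 + 2115 + 2123 + 2204 + 2104 + 2143) / 6 = 12826.0000 / 6 = 2137.6667
R̄ = (315 + 288 + 197 + 318 + 281 + 351) / 6 = 1750.0000 / 6 = 291.6667
LCL = X̄̄ − A₂·R̄ = 2137.6667 − 0.373 × 291.6667 = 2028.8750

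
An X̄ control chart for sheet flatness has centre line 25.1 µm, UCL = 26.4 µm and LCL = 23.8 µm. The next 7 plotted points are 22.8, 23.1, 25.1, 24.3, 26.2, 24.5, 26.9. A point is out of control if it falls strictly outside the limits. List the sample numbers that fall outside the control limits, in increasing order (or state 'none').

Compare each point to [23.8, 26.4]: sample 1 = 22.8 < LCL; sample 2 = 23.1 < LCL; sample 7 = 26.9 > UCL.

1, 2, 7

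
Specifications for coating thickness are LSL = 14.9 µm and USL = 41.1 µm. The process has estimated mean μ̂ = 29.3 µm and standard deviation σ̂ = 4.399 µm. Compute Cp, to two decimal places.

Cp = (USL − LSL) / (6σ̂) = (41.1 − 14.9) / (6 × 4.399) = 26.2000 / 26.3940 = 0.9926

0.99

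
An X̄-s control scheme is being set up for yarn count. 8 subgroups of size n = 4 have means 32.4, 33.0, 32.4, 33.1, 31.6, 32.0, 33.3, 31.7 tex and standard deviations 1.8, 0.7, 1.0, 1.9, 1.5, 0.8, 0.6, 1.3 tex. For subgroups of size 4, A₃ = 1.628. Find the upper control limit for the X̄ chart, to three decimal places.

X̄̄ = (32.4 + 33.0 + 32.4 + 33.1 + 31.6 + 32.0 + 33.3 + 31.7) / 8 = 32.4375
s̄ = (1.8 + 0.7 + 1.0 + 1.9 + 1.5 + 0.8 + 0.6 + 1.3) / 8 = 1.2000
UCL = X̄̄ + A₃·s̄ = 32.4375 + 1.628 × 1.2000 = 34.3911

34.391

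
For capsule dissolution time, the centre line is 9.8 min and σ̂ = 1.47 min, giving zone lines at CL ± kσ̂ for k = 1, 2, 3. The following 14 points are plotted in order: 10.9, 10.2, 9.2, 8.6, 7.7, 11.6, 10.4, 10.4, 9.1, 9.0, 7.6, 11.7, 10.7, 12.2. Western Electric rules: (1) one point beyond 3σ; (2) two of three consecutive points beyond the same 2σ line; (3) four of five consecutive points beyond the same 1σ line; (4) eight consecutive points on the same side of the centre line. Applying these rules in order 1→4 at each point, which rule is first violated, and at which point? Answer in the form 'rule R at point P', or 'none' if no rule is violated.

none

Zone of each point (C = within 1σ̂, B = 1σ̂–2σ̂, A = 2σ̂–3σ̂, * = beyond 3σ̂; sign = side of CL): 1:+C, 2:+C, 3:-C, 4:-C, 5:-B, 6:+B, 7:+C, 8:+C, 9:-C, 10:-C, 11:-B, 12:+B, 13:+C, 14:+B
No rule fires across all 14 points.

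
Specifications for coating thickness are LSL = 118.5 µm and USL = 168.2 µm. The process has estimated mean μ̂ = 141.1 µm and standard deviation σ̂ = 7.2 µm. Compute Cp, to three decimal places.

1.150

Cp = (USL − LSL) / (6σ̂) = (168.2 − 118.5) / (6 × 7.2) = 49.7000 / 43.2000 = 1.1505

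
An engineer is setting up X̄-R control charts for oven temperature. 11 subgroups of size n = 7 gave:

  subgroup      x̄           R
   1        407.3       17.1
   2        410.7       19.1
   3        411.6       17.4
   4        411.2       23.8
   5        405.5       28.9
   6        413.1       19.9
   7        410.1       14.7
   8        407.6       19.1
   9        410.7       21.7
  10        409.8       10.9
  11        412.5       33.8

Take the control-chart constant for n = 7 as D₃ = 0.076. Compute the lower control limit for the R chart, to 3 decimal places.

R̄ = (17.1 + 19.1 + 17.4 + 23.8 + 28.9 + 19.9 + 14.7 + 19.1 + 21.7 + 10.9 + 33.8) / 11 = 226.4000 / 11 = 20.5818
LCL_R = D₃·R̄ = 0.076 × 20.5818 = 1.5642

1.564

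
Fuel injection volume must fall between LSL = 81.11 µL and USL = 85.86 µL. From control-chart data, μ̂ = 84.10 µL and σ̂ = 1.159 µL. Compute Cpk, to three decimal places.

0.506

Cpu = (USL − μ̂) / (3σ̂) = (85.86 − 84.10) / (3 × 1.159) = 0.5062; Cpl = (μ̂ − LSL) / (3σ̂) = (84.10 − 81.11) / (3 × 1.159) = 0.8599; Cpk = min(Cpu, Cpl) = 0.5062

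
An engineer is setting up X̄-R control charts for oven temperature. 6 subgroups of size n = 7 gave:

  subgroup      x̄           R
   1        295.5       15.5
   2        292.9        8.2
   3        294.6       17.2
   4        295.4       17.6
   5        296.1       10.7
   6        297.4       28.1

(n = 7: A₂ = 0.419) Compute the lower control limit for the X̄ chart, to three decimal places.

288.522

X̄̄ = (295.5 + 292.9 + 294.6 + 295.4 + 296.1 + 297.4) / 6 = 1771.9000 / 6 = 295.3167
R̄ = (15.5 + 8.2 + 17.2 + 17.6 + 10.7 + 28.1) / 6 = 97.3000 / 6 = 16.2167
LCL = X̄̄ − A₂·R̄ = 295.3167 − 0.419 × 16.2167 = 288.5219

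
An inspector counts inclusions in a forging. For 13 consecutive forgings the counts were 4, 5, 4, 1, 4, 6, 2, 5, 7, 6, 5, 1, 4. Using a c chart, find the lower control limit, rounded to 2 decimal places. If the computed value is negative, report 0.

c̄ = (4 + 5 + 4 + 1 + 4 + 6 + 2 + 5 + 7 + 6 + 5 + 1 + 4) / 13 = 54 / 13 = 4.1538
LCL = c̄ − 3√c̄ = 4.1538 − 3 × 2.0381 = -1.9604 → 0 (cannot be negative)

0.00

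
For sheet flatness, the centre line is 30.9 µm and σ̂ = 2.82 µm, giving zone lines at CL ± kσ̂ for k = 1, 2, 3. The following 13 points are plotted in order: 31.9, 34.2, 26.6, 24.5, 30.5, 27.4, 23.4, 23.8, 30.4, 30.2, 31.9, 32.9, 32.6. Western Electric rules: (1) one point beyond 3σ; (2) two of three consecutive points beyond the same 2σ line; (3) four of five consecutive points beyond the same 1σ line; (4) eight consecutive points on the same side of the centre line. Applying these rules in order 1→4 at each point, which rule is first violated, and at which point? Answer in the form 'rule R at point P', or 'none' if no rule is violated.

rule 3 at point 7

Zone of each point (C = within 1σ̂, B = 1σ̂–2σ̂, A = 2σ̂–3σ̂, * = beyond 3σ̂; sign = side of CL): 1:+C, 2:+B, 3:-B, 4:-A, 5:-C, 6:-B, 7:-A, 8:-A, 9:-C, 10:-C, 11:+C, 12:+C, 13:+C
Rule 3 (four of five consecutive points beyond the same 1σ limit) is satisfied at point 7.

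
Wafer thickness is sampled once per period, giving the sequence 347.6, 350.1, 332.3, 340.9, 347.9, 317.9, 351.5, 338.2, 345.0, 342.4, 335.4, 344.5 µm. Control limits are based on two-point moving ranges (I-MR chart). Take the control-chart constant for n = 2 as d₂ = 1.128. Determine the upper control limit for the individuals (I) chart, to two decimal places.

X̄ = (347.6 + 350.1 + 332.3 + 340.9 + 347.9 + 317.9 + 351.5 + 338.2 + 345.0 + 342.4 + 335.4 + 344.5) / 12 = 341.1417
Moving ranges: 2.5, 17.8, 8.6, 7.0, 30.0, 33.6, 13.3, 6.8, 2.6, 7.0, 9.1; M̄R̄ = 138.3000 / 11 = 12.5727
UCL = X̄ + 3·M̄R̄/d₂ = 341.1417 + 3 × 12.5727 / 1.128 = 374.5798

374.58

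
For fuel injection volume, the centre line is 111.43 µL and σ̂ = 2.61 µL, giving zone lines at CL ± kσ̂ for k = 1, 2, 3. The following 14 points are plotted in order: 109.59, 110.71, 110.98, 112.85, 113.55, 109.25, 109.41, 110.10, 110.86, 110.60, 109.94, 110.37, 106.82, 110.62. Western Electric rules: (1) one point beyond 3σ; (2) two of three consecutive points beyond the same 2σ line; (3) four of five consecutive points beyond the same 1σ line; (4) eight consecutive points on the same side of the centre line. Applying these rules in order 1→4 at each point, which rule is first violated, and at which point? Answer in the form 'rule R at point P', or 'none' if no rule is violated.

rule 4 at point 13

Zone of each point (C = within 1σ̂, B = 1σ̂–2σ̂, A = 2σ̂–3σ̂, * = beyond 3σ̂; sign = side of CL): 1:-C, 2:-C, 3:-C, 4:+C, 5:+C, 6:-C, 7:-C, 8:-C, 9:-C, 10:-C, 11:-C, 12:-C, 13:-B, 14:-C
Rule 4 (eight consecutive points on the same side of the centre line) is satisfied at point 13.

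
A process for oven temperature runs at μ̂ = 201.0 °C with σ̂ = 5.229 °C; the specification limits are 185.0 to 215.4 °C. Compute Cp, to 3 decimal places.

Cp = (USL − LSL) / (6σ̂) = (215.4 − 185.0) / (6 × 5.229) = 30.4000 / 31.3740 = 0.9690

0.969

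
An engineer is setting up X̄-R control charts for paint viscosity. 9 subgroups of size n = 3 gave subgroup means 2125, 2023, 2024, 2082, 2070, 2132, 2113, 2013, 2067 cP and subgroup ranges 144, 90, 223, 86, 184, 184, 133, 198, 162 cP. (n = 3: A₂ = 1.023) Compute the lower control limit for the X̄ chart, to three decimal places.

1912.523

X̄̄ = (2125 + 2023 + 2024 + 2082 + 2070 + 2132 + 2113 + 2013 + 2067) / 9 = 18649.0000 / 9 = 2072.1111
R̄ = (144 + 90 + 223 + 86 + 184 + 184 + 133 + 198 + 162) / 9 = 1404.0000 / 9 = 156.0000
LCL = X̄̄ − A₂·R̄ = 2072.1111 − 1.023 × 156.0000 = 1912.5231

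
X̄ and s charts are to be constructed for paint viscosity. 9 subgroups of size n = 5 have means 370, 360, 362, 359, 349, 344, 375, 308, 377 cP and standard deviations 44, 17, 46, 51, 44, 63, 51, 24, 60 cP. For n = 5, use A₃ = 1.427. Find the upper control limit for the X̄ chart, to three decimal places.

X̄̄ = (370 + 360 + 362 + 359 + 349 + 344 + 375 + 308 + 377) / 9 = 356.0000
s̄ = (44 + 17 + 46 + 51 + 44 + 63 + 51 + 24 + 60) / 9 = 44.4444
UCL = X̄̄ + A₃·s̄ = 356.0000 + 1.427 × 44.4444 = 419.4222

419.422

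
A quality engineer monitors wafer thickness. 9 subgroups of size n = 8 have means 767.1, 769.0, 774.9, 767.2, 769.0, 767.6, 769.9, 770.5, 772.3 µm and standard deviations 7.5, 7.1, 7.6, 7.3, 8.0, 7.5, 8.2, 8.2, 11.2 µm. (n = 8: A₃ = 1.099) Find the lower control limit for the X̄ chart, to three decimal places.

760.857

X̄̄ = (767.1 + 769.0 + 774.9 + 767.2 + 769.0 + 767.6 + 769.9 + 770.5 + 772.3) / 9 = 769.7222
s̄ = (7.5 + 7.1 + 7.6 + 7.3 + 8.0 + 7.5 + 8.2 + 8.2 + 11.2) / 9 = 8.0667
LCL = X̄̄ − A₃·s̄ = 769.7222 − 1.099 × 8.0667 = 760.8570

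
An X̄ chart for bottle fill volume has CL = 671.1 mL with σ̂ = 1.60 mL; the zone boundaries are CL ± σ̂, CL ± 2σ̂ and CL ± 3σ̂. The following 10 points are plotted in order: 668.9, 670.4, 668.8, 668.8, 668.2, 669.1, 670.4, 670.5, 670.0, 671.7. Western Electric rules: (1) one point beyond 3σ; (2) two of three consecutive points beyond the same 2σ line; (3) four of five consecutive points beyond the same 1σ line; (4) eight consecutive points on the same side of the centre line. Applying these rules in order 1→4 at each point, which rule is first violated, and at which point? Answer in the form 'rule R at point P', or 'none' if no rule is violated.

rule 3 at point 5

Zone of each point (C = within 1σ̂, B = 1σ̂–2σ̂, A = 2σ̂–3σ̂, * = beyond 3σ̂; sign = side of CL): 1:-B, 2:-C, 3:-B, 4:-B, 5:-B, 6:-B, 7:-C, 8:-C, 9:-C, 10:+C
Rule 3 (four of five consecutive points beyond the same 1σ limit) is satisfied at point 5.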